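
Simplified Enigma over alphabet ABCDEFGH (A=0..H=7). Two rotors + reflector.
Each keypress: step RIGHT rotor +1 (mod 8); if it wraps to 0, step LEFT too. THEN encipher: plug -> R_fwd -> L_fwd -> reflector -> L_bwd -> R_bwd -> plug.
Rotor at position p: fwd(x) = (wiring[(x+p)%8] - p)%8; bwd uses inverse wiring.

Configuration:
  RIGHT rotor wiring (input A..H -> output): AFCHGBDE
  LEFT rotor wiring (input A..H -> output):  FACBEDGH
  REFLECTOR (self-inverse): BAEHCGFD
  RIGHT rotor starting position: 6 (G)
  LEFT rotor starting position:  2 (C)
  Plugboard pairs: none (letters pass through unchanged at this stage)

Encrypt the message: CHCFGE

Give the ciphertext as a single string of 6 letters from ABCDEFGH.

Answer: BBEEEB

Derivation:
Char 1 ('C'): step: R->7, L=2; C->plug->C->R->G->L->D->refl->H->L'->B->R'->B->plug->B
Char 2 ('H'): step: R->0, L->3 (L advanced); H->plug->H->R->E->L->E->refl->C->L'->F->R'->B->plug->B
Char 3 ('C'): step: R->1, L=3; C->plug->C->R->G->L->F->refl->G->L'->A->R'->E->plug->E
Char 4 ('F'): step: R->2, L=3; F->plug->F->R->C->L->A->refl->B->L'->B->R'->E->plug->E
Char 5 ('G'): step: R->3, L=3; G->plug->G->R->C->L->A->refl->B->L'->B->R'->E->plug->E
Char 6 ('E'): step: R->4, L=3; E->plug->E->R->E->L->E->refl->C->L'->F->R'->B->plug->B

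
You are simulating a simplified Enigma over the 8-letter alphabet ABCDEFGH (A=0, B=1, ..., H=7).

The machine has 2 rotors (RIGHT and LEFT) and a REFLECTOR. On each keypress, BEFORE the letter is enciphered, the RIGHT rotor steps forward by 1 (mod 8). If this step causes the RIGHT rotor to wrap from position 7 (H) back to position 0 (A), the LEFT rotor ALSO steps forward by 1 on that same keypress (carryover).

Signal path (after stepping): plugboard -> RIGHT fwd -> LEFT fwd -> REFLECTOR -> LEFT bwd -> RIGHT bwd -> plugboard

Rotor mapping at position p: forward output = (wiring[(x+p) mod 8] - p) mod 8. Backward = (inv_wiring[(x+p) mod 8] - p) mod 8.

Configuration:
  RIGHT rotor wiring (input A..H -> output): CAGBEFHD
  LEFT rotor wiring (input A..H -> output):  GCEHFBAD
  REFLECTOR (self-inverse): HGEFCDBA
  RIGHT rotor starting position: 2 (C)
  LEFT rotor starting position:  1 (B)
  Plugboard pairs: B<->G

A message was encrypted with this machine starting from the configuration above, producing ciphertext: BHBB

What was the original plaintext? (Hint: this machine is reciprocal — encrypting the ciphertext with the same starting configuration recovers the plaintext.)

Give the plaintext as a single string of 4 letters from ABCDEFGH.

Char 1 ('B'): step: R->3, L=1; B->plug->G->R->F->L->H->refl->A->L'->E->R'->D->plug->D
Char 2 ('H'): step: R->4, L=1; H->plug->H->R->F->L->H->refl->A->L'->E->R'->F->plug->F
Char 3 ('B'): step: R->5, L=1; B->plug->G->R->E->L->A->refl->H->L'->F->R'->D->plug->D
Char 4 ('B'): step: R->6, L=1; B->plug->G->R->G->L->C->refl->E->L'->D->R'->F->plug->F

Answer: DFDF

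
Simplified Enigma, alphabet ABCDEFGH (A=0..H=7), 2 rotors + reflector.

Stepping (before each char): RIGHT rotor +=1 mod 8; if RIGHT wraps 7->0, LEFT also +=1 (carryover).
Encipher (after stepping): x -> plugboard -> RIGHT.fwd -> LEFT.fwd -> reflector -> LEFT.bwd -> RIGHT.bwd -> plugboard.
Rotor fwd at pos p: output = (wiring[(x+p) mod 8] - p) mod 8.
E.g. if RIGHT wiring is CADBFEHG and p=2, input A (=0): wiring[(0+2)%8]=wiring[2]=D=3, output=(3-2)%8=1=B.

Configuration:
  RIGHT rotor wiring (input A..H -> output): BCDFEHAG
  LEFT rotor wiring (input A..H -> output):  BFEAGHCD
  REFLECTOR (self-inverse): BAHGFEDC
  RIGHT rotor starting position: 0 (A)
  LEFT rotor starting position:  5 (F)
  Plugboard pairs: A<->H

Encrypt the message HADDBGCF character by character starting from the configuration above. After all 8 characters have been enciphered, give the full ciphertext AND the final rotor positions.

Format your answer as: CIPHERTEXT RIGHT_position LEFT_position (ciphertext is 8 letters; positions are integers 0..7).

Char 1 ('H'): step: R->1, L=5; H->plug->A->R->B->L->F->refl->E->L'->D->R'->D->plug->D
Char 2 ('A'): step: R->2, L=5; A->plug->H->R->A->L->C->refl->H->L'->F->R'->D->plug->D
Char 3 ('D'): step: R->3, L=5; D->plug->D->R->F->L->H->refl->C->L'->A->R'->H->plug->A
Char 4 ('D'): step: R->4, L=5; D->plug->D->R->C->L->G->refl->D->L'->G->R'->F->plug->F
Char 5 ('B'): step: R->5, L=5; B->plug->B->R->D->L->E->refl->F->L'->B->R'->C->plug->C
Char 6 ('G'): step: R->6, L=5; G->plug->G->R->G->L->D->refl->G->L'->C->R'->A->plug->H
Char 7 ('C'): step: R->7, L=5; C->plug->C->R->D->L->E->refl->F->L'->B->R'->H->plug->A
Char 8 ('F'): step: R->0, L->6 (L advanced); F->plug->F->R->H->L->B->refl->A->L'->G->R'->H->plug->A
Final: ciphertext=DDAFCHAA, RIGHT=0, LEFT=6

Answer: DDAFCHAA 0 6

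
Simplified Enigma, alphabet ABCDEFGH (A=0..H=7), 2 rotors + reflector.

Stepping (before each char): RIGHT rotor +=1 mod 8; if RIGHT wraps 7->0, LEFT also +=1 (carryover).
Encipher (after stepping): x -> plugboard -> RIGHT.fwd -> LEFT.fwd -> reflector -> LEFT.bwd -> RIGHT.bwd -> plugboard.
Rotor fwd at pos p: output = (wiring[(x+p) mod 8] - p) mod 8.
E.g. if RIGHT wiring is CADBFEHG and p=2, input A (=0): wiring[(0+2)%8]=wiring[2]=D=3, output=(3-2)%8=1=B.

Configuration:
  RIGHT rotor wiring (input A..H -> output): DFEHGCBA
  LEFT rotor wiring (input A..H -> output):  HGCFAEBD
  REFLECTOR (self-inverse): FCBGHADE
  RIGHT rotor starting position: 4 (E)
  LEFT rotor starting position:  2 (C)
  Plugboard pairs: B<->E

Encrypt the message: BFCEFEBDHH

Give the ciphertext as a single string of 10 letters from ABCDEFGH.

Char 1 ('B'): step: R->5, L=2; B->plug->E->R->A->L->A->refl->F->L'->G->R'->D->plug->D
Char 2 ('F'): step: R->6, L=2; F->plug->F->R->B->L->D->refl->G->L'->C->R'->B->plug->E
Char 3 ('C'): step: R->7, L=2; C->plug->C->R->G->L->F->refl->A->L'->A->R'->E->plug->B
Char 4 ('E'): step: R->0, L->3 (L advanced); E->plug->B->R->F->L->E->refl->H->L'->H->R'->D->plug->D
Char 5 ('F'): step: R->1, L=3; F->plug->F->R->A->L->C->refl->B->L'->C->R'->H->plug->H
Char 6 ('E'): step: R->2, L=3; E->plug->B->R->F->L->E->refl->H->L'->H->R'->E->plug->B
Char 7 ('B'): step: R->3, L=3; B->plug->E->R->F->L->E->refl->H->L'->H->R'->C->plug->C
Char 8 ('D'): step: R->4, L=3; D->plug->D->R->E->L->A->refl->F->L'->B->R'->F->plug->F
Char 9 ('H'): step: R->5, L=3; H->plug->H->R->B->L->F->refl->A->L'->E->R'->B->plug->E
Char 10 ('H'): step: R->6, L=3; H->plug->H->R->E->L->A->refl->F->L'->B->R'->F->plug->F

Answer: DEBDHBCFEF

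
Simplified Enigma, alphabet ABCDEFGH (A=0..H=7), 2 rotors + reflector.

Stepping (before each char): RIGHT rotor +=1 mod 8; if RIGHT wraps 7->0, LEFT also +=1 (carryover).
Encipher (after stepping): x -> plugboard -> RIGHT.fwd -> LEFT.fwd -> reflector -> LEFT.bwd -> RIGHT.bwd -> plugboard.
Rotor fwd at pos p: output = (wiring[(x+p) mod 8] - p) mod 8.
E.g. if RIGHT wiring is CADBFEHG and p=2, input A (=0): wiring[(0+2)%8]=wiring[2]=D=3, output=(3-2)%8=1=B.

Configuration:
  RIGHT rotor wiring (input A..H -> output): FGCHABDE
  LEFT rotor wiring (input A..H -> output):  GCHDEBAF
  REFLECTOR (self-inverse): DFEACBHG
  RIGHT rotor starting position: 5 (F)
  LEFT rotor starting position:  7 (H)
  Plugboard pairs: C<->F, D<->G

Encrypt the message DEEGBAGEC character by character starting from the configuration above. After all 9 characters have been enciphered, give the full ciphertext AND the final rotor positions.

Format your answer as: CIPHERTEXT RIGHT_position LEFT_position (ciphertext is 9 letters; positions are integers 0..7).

Answer: HCFAGECAE 6 0

Derivation:
Char 1 ('D'): step: R->6, L=7; D->plug->G->R->C->L->D->refl->A->L'->D->R'->H->plug->H
Char 2 ('E'): step: R->7, L=7; E->plug->E->R->A->L->G->refl->H->L'->B->R'->F->plug->C
Char 3 ('E'): step: R->0, L->0 (L advanced); E->plug->E->R->A->L->G->refl->H->L'->C->R'->C->plug->F
Char 4 ('G'): step: R->1, L=0; G->plug->D->R->H->L->F->refl->B->L'->F->R'->A->plug->A
Char 5 ('B'): step: R->2, L=0; B->plug->B->R->F->L->B->refl->F->L'->H->R'->D->plug->G
Char 6 ('A'): step: R->3, L=0; A->plug->A->R->E->L->E->refl->C->L'->B->R'->E->plug->E
Char 7 ('G'): step: R->4, L=0; G->plug->D->R->A->L->G->refl->H->L'->C->R'->F->plug->C
Char 8 ('E'): step: R->5, L=0; E->plug->E->R->B->L->C->refl->E->L'->E->R'->A->plug->A
Char 9 ('C'): step: R->6, L=0; C->plug->F->R->B->L->C->refl->E->L'->E->R'->E->plug->E
Final: ciphertext=HCFAGECAE, RIGHT=6, LEFT=0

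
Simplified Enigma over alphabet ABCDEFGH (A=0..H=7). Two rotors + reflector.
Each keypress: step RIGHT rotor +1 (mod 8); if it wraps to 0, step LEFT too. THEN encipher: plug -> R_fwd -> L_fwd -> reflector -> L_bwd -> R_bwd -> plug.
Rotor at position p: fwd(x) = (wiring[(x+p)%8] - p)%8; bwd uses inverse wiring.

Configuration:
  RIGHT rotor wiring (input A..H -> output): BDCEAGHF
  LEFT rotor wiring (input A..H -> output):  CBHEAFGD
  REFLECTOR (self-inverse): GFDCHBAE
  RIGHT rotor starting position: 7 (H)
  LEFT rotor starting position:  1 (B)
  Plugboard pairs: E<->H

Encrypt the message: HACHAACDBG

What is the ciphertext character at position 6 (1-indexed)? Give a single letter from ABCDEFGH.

Char 1 ('H'): step: R->0, L->2 (L advanced); H->plug->E->R->A->L->F->refl->B->L'->F->R'->H->plug->E
Char 2 ('A'): step: R->1, L=2; A->plug->A->R->C->L->G->refl->A->L'->G->R'->F->plug->F
Char 3 ('C'): step: R->2, L=2; C->plug->C->R->G->L->A->refl->G->L'->C->R'->B->plug->B
Char 4 ('H'): step: R->3, L=2; H->plug->E->R->C->L->G->refl->A->L'->G->R'->F->plug->F
Char 5 ('A'): step: R->4, L=2; A->plug->A->R->E->L->E->refl->H->L'->H->R'->F->plug->F
Char 6 ('A'): step: R->5, L=2; A->plug->A->R->B->L->C->refl->D->L'->D->R'->H->plug->E

E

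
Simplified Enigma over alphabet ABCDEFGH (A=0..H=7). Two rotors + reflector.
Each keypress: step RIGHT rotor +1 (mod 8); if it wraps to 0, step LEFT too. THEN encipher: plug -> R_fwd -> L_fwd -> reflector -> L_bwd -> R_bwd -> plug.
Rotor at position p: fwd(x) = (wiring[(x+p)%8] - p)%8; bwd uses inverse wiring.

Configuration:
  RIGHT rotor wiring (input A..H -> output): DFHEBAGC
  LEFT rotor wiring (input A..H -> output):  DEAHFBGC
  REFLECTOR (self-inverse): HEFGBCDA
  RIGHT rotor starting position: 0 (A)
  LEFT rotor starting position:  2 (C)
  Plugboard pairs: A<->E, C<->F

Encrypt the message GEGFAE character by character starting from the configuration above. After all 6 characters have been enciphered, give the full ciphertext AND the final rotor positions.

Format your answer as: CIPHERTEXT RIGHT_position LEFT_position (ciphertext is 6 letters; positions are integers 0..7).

Answer: AHCHCH 6 2

Derivation:
Char 1 ('G'): step: R->1, L=2; G->plug->G->R->B->L->F->refl->C->L'->H->R'->E->plug->A
Char 2 ('E'): step: R->2, L=2; E->plug->A->R->F->L->A->refl->H->L'->D->R'->H->plug->H
Char 3 ('G'): step: R->3, L=2; G->plug->G->R->C->L->D->refl->G->L'->A->R'->F->plug->C
Char 4 ('F'): step: R->4, L=2; F->plug->C->R->C->L->D->refl->G->L'->A->R'->H->plug->H
Char 5 ('A'): step: R->5, L=2; A->plug->E->R->A->L->G->refl->D->L'->C->R'->F->plug->C
Char 6 ('E'): step: R->6, L=2; E->plug->A->R->A->L->G->refl->D->L'->C->R'->H->plug->H
Final: ciphertext=AHCHCH, RIGHT=6, LEFT=2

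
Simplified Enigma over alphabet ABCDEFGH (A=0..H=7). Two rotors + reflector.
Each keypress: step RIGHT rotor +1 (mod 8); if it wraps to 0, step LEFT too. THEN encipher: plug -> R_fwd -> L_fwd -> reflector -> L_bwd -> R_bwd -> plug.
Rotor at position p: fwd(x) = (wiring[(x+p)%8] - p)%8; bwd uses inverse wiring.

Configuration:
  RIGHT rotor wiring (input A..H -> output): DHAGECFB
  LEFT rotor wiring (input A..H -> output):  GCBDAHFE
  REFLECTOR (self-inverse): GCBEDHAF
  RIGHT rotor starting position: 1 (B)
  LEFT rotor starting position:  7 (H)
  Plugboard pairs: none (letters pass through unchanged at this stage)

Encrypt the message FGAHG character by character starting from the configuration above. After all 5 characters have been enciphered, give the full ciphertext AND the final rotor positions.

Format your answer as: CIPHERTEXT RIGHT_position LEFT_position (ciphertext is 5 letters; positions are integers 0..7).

Char 1 ('F'): step: R->2, L=7; F->plug->F->R->H->L->G->refl->A->L'->G->R'->A->plug->A
Char 2 ('G'): step: R->3, L=7; G->plug->G->R->E->L->E->refl->D->L'->C->R'->D->plug->D
Char 3 ('A'): step: R->4, L=7; A->plug->A->R->A->L->F->refl->H->L'->B->R'->C->plug->C
Char 4 ('H'): step: R->5, L=7; H->plug->H->R->H->L->G->refl->A->L'->G->R'->D->plug->D
Char 5 ('G'): step: R->6, L=7; G->plug->G->R->G->L->A->refl->G->L'->H->R'->A->plug->A
Final: ciphertext=ADCDA, RIGHT=6, LEFT=7

Answer: ADCDA 6 7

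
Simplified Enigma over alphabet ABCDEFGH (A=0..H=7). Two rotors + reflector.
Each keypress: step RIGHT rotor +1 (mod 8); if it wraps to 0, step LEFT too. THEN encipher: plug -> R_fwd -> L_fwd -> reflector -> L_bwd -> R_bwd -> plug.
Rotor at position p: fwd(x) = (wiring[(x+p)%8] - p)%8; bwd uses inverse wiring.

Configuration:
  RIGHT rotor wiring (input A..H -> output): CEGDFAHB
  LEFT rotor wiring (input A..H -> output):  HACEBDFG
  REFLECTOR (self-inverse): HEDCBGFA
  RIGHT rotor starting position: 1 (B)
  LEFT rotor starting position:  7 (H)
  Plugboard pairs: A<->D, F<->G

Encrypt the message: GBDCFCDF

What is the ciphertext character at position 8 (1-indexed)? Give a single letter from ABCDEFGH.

Char 1 ('G'): step: R->2, L=7; G->plug->F->R->H->L->G->refl->F->L'->E->R'->A->plug->D
Char 2 ('B'): step: R->3, L=7; B->plug->B->R->C->L->B->refl->E->L'->G->R'->E->plug->E
Char 3 ('D'): step: R->4, L=7; D->plug->A->R->B->L->A->refl->H->L'->A->R'->F->plug->G
Char 4 ('C'): step: R->5, L=7; C->plug->C->R->E->L->F->refl->G->L'->H->R'->E->plug->E
Char 5 ('F'): step: R->6, L=7; F->plug->G->R->H->L->G->refl->F->L'->E->R'->C->plug->C
Char 6 ('C'): step: R->7, L=7; C->plug->C->R->F->L->C->refl->D->L'->D->R'->B->plug->B
Char 7 ('D'): step: R->0, L->0 (L advanced); D->plug->A->R->C->L->C->refl->D->L'->F->R'->E->plug->E
Char 8 ('F'): step: R->1, L=0; F->plug->G->R->A->L->H->refl->A->L'->B->R'->H->plug->H

H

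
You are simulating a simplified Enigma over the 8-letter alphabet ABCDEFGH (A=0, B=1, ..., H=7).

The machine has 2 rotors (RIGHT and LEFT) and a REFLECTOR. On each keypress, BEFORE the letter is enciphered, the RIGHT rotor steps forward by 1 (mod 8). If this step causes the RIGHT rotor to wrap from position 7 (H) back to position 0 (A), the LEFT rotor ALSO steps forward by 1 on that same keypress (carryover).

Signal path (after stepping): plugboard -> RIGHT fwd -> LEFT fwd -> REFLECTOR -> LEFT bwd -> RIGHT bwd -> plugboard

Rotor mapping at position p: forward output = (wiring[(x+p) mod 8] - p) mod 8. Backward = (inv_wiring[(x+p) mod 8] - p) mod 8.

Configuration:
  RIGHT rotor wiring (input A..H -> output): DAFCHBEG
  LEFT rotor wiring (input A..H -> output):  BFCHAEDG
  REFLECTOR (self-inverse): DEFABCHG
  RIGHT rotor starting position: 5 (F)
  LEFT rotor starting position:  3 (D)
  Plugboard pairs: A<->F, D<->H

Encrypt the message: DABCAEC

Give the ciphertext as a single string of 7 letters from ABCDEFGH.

Char 1 ('D'): step: R->6, L=3; D->plug->H->R->D->L->A->refl->D->L'->E->R'->F->plug->A
Char 2 ('A'): step: R->7, L=3; A->plug->F->R->A->L->E->refl->B->L'->C->R'->G->plug->G
Char 3 ('B'): step: R->0, L->4 (L advanced); B->plug->B->R->A->L->E->refl->B->L'->F->R'->C->plug->C
Char 4 ('C'): step: R->1, L=4; C->plug->C->R->B->L->A->refl->D->L'->H->R'->A->plug->F
Char 5 ('A'): step: R->2, L=4; A->plug->F->R->E->L->F->refl->C->L'->D->R'->A->plug->F
Char 6 ('E'): step: R->3, L=4; E->plug->E->R->D->L->C->refl->F->L'->E->R'->B->plug->B
Char 7 ('C'): step: R->4, L=4; C->plug->C->R->A->L->E->refl->B->L'->F->R'->B->plug->B

Answer: AGCFFBB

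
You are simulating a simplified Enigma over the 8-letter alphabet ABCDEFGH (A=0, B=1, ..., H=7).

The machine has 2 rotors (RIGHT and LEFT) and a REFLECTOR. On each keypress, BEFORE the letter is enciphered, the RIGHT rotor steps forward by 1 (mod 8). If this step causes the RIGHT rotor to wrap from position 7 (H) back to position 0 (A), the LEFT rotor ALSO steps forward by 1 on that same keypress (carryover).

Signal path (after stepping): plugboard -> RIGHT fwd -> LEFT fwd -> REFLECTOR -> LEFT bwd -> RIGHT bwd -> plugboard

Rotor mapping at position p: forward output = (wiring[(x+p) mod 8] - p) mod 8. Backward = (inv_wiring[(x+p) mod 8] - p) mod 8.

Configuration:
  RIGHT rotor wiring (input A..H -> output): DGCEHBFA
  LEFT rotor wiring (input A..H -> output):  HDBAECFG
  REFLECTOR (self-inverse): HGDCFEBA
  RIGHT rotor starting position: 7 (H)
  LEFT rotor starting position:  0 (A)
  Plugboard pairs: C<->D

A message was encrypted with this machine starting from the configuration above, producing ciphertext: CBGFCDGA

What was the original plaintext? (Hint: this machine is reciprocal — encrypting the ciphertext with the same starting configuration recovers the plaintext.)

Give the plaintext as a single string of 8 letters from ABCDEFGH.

Answer: EHBGEBBG

Derivation:
Char 1 ('C'): step: R->0, L->1 (L advanced); C->plug->D->R->E->L->B->refl->G->L'->H->R'->E->plug->E
Char 2 ('B'): step: R->1, L=1; B->plug->B->R->B->L->A->refl->H->L'->C->R'->H->plug->H
Char 3 ('G'): step: R->2, L=1; G->plug->G->R->B->L->A->refl->H->L'->C->R'->B->plug->B
Char 4 ('F'): step: R->3, L=1; F->plug->F->R->A->L->C->refl->D->L'->D->R'->G->plug->G
Char 5 ('C'): step: R->4, L=1; C->plug->D->R->E->L->B->refl->G->L'->H->R'->E->plug->E
Char 6 ('D'): step: R->5, L=1; D->plug->C->R->D->L->D->refl->C->L'->A->R'->B->plug->B
Char 7 ('G'): step: R->6, L=1; G->plug->G->R->B->L->A->refl->H->L'->C->R'->B->plug->B
Char 8 ('A'): step: R->7, L=1; A->plug->A->R->B->L->A->refl->H->L'->C->R'->G->plug->G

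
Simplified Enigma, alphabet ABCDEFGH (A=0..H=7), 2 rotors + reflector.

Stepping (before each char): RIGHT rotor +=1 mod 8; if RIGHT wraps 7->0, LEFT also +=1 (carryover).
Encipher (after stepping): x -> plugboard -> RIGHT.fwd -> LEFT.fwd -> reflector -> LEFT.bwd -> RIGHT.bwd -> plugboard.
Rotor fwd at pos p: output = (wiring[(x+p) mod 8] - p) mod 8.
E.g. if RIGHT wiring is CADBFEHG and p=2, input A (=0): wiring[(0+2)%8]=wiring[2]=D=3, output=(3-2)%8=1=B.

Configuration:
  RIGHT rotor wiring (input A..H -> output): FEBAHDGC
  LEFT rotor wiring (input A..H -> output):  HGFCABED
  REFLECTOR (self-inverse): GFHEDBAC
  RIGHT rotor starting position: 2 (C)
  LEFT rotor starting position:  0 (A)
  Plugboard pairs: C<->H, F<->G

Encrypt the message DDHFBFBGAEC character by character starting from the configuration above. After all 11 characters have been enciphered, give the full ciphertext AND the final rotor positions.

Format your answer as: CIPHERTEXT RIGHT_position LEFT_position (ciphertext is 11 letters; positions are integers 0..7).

Char 1 ('D'): step: R->3, L=0; D->plug->D->R->D->L->C->refl->H->L'->A->R'->C->plug->H
Char 2 ('D'): step: R->4, L=0; D->plug->D->R->G->L->E->refl->D->L'->H->R'->B->plug->B
Char 3 ('H'): step: R->5, L=0; H->plug->C->R->F->L->B->refl->F->L'->C->R'->H->plug->C
Char 4 ('F'): step: R->6, L=0; F->plug->G->R->B->L->G->refl->A->L'->E->R'->B->plug->B
Char 5 ('B'): step: R->7, L=0; B->plug->B->R->G->L->E->refl->D->L'->H->R'->H->plug->C
Char 6 ('F'): step: R->0, L->1 (L advanced); F->plug->G->R->G->L->C->refl->H->L'->D->R'->F->plug->G
Char 7 ('B'): step: R->1, L=1; B->plug->B->R->A->L->F->refl->B->L'->C->R'->E->plug->E
Char 8 ('G'): step: R->2, L=1; G->plug->F->R->A->L->F->refl->B->L'->C->R'->H->plug->C
Char 9 ('A'): step: R->3, L=1; A->plug->A->R->F->L->D->refl->E->L'->B->R'->G->plug->F
Char 10 ('E'): step: R->4, L=1; E->plug->E->R->B->L->E->refl->D->L'->F->R'->G->plug->F
Char 11 ('C'): step: R->5, L=1; C->plug->H->R->C->L->B->refl->F->L'->A->R'->D->plug->D
Final: ciphertext=HBCBCGECFFD, RIGHT=5, LEFT=1

Answer: HBCBCGECFFD 5 1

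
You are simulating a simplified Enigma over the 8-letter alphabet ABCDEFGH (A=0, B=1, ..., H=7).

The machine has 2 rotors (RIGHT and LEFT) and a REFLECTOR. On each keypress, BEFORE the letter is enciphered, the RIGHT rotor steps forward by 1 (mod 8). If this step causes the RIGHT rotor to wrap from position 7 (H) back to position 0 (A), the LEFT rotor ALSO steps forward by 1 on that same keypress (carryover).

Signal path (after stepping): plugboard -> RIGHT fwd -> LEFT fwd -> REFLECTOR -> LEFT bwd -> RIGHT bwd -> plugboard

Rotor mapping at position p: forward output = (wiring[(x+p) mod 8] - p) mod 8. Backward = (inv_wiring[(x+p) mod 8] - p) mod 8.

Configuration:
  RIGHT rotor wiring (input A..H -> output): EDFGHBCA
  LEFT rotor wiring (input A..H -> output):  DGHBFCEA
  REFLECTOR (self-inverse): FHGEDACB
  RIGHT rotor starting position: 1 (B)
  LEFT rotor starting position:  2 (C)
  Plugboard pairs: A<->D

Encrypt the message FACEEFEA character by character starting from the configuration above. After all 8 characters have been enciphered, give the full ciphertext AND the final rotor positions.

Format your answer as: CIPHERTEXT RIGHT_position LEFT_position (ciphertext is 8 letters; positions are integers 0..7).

Char 1 ('F'): step: R->2, L=2; F->plug->F->R->G->L->B->refl->H->L'->B->R'->H->plug->H
Char 2 ('A'): step: R->3, L=2; A->plug->D->R->H->L->E->refl->D->L'->C->R'->H->plug->H
Char 3 ('C'): step: R->4, L=2; C->plug->C->R->G->L->B->refl->H->L'->B->R'->G->plug->G
Char 4 ('E'): step: R->5, L=2; E->plug->E->R->G->L->B->refl->H->L'->B->R'->G->plug->G
Char 5 ('E'): step: R->6, L=2; E->plug->E->R->H->L->E->refl->D->L'->C->R'->B->plug->B
Char 6 ('F'): step: R->7, L=2; F->plug->F->R->A->L->F->refl->A->L'->D->R'->H->plug->H
Char 7 ('E'): step: R->0, L->3 (L advanced); E->plug->E->R->H->L->E->refl->D->L'->G->R'->D->plug->A
Char 8 ('A'): step: R->1, L=3; A->plug->D->R->G->L->D->refl->E->L'->H->R'->G->plug->G
Final: ciphertext=HHGGBHAG, RIGHT=1, LEFT=3

Answer: HHGGBHAG 1 3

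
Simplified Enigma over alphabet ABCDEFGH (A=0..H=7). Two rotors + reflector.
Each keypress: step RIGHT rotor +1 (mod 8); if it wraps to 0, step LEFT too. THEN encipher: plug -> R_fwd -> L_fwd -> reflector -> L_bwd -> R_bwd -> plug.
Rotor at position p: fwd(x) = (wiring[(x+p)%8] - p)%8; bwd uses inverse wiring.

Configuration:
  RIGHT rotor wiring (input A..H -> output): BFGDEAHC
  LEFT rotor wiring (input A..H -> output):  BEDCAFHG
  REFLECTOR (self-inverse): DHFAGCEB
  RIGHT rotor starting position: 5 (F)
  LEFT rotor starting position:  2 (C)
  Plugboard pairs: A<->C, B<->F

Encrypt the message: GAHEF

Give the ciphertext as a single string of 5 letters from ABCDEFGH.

Char 1 ('G'): step: R->6, L=2; G->plug->G->R->G->L->H->refl->B->L'->A->R'->E->plug->E
Char 2 ('A'): step: R->7, L=2; A->plug->C->R->G->L->H->refl->B->L'->A->R'->H->plug->H
Char 3 ('H'): step: R->0, L->3 (L advanced); H->plug->H->R->C->L->C->refl->F->L'->B->R'->A->plug->C
Char 4 ('E'): step: R->1, L=3; E->plug->E->R->H->L->A->refl->D->L'->E->R'->A->plug->C
Char 5 ('F'): step: R->2, L=3; F->plug->B->R->B->L->F->refl->C->L'->C->R'->C->plug->A

Answer: EHCCA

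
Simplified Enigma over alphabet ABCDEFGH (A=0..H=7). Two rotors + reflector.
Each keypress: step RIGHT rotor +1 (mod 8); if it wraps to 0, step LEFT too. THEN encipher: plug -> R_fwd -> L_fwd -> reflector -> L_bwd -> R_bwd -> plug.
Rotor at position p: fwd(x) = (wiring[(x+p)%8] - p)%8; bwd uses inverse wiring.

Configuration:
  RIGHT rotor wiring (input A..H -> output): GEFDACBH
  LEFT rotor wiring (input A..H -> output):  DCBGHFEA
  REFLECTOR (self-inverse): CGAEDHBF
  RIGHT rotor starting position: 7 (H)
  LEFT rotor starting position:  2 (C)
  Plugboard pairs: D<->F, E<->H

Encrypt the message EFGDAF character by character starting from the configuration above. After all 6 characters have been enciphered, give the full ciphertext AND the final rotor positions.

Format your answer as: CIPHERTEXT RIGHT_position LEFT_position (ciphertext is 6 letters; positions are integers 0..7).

Char 1 ('E'): step: R->0, L->3 (L advanced); E->plug->H->R->H->L->G->refl->B->L'->D->R'->D->plug->F
Char 2 ('F'): step: R->1, L=3; F->plug->D->R->H->L->G->refl->B->L'->D->R'->A->plug->A
Char 3 ('G'): step: R->2, L=3; G->plug->G->R->E->L->F->refl->H->L'->G->R'->C->plug->C
Char 4 ('D'): step: R->3, L=3; D->plug->F->R->D->L->B->refl->G->L'->H->R'->C->plug->C
Char 5 ('A'): step: R->4, L=3; A->plug->A->R->E->L->F->refl->H->L'->G->R'->B->plug->B
Char 6 ('F'): step: R->5, L=3; F->plug->D->R->B->L->E->refl->D->L'->A->R'->F->plug->D
Final: ciphertext=FACCBD, RIGHT=5, LEFT=3

Answer: FACCBD 5 3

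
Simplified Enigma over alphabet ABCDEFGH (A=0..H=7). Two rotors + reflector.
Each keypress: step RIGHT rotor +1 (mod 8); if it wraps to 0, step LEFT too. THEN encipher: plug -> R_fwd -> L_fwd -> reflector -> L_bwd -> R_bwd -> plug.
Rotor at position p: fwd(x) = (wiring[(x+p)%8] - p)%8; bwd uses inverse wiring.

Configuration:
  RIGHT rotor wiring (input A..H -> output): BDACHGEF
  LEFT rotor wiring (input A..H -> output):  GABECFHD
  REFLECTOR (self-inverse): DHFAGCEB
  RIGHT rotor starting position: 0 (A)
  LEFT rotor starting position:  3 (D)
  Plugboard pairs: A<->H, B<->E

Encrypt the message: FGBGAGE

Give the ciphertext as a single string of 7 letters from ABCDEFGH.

Char 1 ('F'): step: R->1, L=3; F->plug->F->R->D->L->E->refl->G->L'->H->R'->B->plug->E
Char 2 ('G'): step: R->2, L=3; G->plug->G->R->H->L->G->refl->E->L'->D->R'->F->plug->F
Char 3 ('B'): step: R->3, L=3; B->plug->E->R->C->L->C->refl->F->L'->G->R'->F->plug->F
Char 4 ('G'): step: R->4, L=3; G->plug->G->R->E->L->A->refl->D->L'->F->R'->E->plug->B
Char 5 ('A'): step: R->5, L=3; A->plug->H->R->C->L->C->refl->F->L'->G->R'->E->plug->B
Char 6 ('G'): step: R->6, L=3; G->plug->G->R->B->L->H->refl->B->L'->A->R'->H->plug->A
Char 7 ('E'): step: R->7, L=3; E->plug->B->R->C->L->C->refl->F->L'->G->R'->A->plug->H

Answer: EFFBBAH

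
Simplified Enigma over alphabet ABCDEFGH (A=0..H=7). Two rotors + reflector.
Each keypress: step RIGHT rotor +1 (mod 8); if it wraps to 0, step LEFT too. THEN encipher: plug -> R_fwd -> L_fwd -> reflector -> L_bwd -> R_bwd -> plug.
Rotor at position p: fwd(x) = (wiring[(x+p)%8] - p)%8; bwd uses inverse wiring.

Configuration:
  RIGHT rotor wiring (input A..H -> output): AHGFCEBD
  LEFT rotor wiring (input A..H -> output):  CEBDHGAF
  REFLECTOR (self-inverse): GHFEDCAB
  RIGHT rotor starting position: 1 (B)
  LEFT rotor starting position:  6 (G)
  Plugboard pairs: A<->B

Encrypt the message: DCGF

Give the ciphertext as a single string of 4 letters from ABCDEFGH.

Char 1 ('D'): step: R->2, L=6; D->plug->D->R->C->L->E->refl->D->L'->E->R'->A->plug->B
Char 2 ('C'): step: R->3, L=6; C->plug->C->R->B->L->H->refl->B->L'->G->R'->D->plug->D
Char 3 ('G'): step: R->4, L=6; G->plug->G->R->C->L->E->refl->D->L'->E->R'->E->plug->E
Char 4 ('F'): step: R->5, L=6; F->plug->F->R->B->L->H->refl->B->L'->G->R'->C->plug->C

Answer: BDEC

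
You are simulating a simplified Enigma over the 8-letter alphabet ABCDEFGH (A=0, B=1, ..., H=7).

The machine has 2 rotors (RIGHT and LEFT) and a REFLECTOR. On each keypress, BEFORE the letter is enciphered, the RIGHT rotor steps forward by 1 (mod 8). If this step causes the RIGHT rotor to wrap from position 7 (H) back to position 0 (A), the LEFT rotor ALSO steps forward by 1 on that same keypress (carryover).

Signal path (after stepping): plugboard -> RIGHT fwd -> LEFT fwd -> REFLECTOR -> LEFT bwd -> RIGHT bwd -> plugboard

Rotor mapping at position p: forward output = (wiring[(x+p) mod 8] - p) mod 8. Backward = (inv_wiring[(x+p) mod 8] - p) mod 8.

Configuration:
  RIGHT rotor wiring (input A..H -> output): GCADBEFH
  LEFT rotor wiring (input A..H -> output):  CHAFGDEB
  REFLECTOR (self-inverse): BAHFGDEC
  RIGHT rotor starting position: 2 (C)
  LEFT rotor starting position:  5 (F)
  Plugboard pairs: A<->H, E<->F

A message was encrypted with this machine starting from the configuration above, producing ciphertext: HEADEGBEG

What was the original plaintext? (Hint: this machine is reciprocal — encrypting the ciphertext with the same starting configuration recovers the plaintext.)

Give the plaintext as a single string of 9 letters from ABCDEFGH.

Char 1 ('H'): step: R->3, L=5; H->plug->A->R->A->L->G->refl->E->L'->C->R'->D->plug->D
Char 2 ('E'): step: R->4, L=5; E->plug->F->R->G->L->A->refl->B->L'->H->R'->H->plug->A
Char 3 ('A'): step: R->5, L=5; A->plug->H->R->E->L->C->refl->H->L'->B->R'->D->plug->D
Char 4 ('D'): step: R->6, L=5; D->plug->D->R->E->L->C->refl->H->L'->B->R'->B->plug->B
Char 5 ('E'): step: R->7, L=5; E->plug->F->R->C->L->E->refl->G->L'->A->R'->A->plug->H
Char 6 ('G'): step: R->0, L->6 (L advanced); G->plug->G->R->F->L->H->refl->C->L'->E->R'->F->plug->E
Char 7 ('B'): step: R->1, L=6; B->plug->B->R->H->L->F->refl->D->L'->B->R'->A->plug->H
Char 8 ('E'): step: R->2, L=6; E->plug->F->R->F->L->H->refl->C->L'->E->R'->G->plug->G
Char 9 ('G'): step: R->3, L=6; G->plug->G->R->H->L->F->refl->D->L'->B->R'->C->plug->C

Answer: DADBHEHGC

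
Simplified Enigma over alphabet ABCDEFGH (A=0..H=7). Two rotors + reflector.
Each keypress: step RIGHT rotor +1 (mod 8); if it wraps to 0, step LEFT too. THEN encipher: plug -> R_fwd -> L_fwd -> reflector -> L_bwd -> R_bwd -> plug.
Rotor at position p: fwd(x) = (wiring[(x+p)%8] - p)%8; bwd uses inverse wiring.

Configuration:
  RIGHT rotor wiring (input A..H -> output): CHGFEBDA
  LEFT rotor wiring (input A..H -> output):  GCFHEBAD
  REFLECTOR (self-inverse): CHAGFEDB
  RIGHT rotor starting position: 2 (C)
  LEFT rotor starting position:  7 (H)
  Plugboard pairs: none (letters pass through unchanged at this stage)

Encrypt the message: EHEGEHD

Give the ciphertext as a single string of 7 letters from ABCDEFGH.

Answer: DCCCHBB

Derivation:
Char 1 ('E'): step: R->3, L=7; E->plug->E->R->F->L->F->refl->E->L'->A->R'->D->plug->D
Char 2 ('H'): step: R->4, L=7; H->plug->H->R->B->L->H->refl->B->L'->H->R'->C->plug->C
Char 3 ('E'): step: R->5, L=7; E->plug->E->R->C->L->D->refl->G->L'->D->R'->C->plug->C
Char 4 ('G'): step: R->6, L=7; G->plug->G->R->G->L->C->refl->A->L'->E->R'->C->plug->C
Char 5 ('E'): step: R->7, L=7; E->plug->E->R->G->L->C->refl->A->L'->E->R'->H->plug->H
Char 6 ('H'): step: R->0, L->0 (L advanced); H->plug->H->R->A->L->G->refl->D->L'->H->R'->B->plug->B
Char 7 ('D'): step: R->1, L=0; D->plug->D->R->D->L->H->refl->B->L'->F->R'->B->plug->B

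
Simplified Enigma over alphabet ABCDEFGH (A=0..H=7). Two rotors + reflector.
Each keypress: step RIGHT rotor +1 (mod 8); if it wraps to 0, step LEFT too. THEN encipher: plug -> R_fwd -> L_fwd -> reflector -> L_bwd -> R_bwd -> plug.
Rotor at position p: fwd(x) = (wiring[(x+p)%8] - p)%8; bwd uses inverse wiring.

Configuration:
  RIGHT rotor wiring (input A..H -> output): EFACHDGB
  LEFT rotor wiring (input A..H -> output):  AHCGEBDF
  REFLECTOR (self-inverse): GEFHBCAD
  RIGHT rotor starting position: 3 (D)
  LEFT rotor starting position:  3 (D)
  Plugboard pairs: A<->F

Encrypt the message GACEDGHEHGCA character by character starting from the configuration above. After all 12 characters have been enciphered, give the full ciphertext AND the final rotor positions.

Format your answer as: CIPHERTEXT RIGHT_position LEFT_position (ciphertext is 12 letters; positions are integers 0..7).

Char 1 ('G'): step: R->4, L=3; G->plug->G->R->E->L->C->refl->F->L'->F->R'->D->plug->D
Char 2 ('A'): step: R->5, L=3; A->plug->F->R->D->L->A->refl->G->L'->C->R'->H->plug->H
Char 3 ('C'): step: R->6, L=3; C->plug->C->R->G->L->E->refl->B->L'->B->R'->G->plug->G
Char 4 ('E'): step: R->7, L=3; E->plug->E->R->D->L->A->refl->G->L'->C->R'->A->plug->F
Char 5 ('D'): step: R->0, L->4 (L advanced); D->plug->D->R->C->L->H->refl->D->L'->F->R'->B->plug->B
Char 6 ('G'): step: R->1, L=4; G->plug->G->R->A->L->A->refl->G->L'->G->R'->D->plug->D
Char 7 ('H'): step: R->2, L=4; H->plug->H->R->D->L->B->refl->E->L'->E->R'->E->plug->E
Char 8 ('E'): step: R->3, L=4; E->plug->E->R->G->L->G->refl->A->L'->A->R'->C->plug->C
Char 9 ('H'): step: R->4, L=4; H->plug->H->R->G->L->G->refl->A->L'->A->R'->E->plug->E
Char 10 ('G'): step: R->5, L=4; G->plug->G->R->F->L->D->refl->H->L'->C->R'->H->plug->H
Char 11 ('C'): step: R->6, L=4; C->plug->C->R->G->L->G->refl->A->L'->A->R'->A->plug->F
Char 12 ('A'): step: R->7, L=4; A->plug->F->R->A->L->A->refl->G->L'->G->R'->C->plug->C
Final: ciphertext=DHGFBDECEHFC, RIGHT=7, LEFT=4

Answer: DHGFBDECEHFC 7 4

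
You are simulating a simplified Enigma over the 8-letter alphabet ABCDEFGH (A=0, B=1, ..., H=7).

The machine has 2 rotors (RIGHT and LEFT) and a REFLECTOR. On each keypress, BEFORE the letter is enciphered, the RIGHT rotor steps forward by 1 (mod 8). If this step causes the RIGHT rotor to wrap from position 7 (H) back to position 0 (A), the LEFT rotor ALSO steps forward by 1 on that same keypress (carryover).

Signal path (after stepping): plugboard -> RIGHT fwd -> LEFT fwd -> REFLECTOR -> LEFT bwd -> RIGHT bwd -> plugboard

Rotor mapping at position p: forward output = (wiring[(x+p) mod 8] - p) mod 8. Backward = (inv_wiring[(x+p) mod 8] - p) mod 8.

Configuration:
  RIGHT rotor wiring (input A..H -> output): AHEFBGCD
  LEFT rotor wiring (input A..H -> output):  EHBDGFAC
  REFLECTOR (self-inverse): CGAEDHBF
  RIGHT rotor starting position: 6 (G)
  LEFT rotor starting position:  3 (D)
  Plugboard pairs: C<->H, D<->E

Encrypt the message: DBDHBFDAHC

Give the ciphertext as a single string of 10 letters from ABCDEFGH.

Answer: BFGGECBCAG

Derivation:
Char 1 ('D'): step: R->7, L=3; D->plug->E->R->G->L->E->refl->D->L'->B->R'->B->plug->B
Char 2 ('B'): step: R->0, L->4 (L advanced); B->plug->B->R->H->L->H->refl->F->L'->G->R'->F->plug->F
Char 3 ('D'): step: R->1, L=4; D->plug->E->R->F->L->D->refl->E->L'->C->R'->G->plug->G
Char 4 ('H'): step: R->2, L=4; H->plug->C->R->H->L->H->refl->F->L'->G->R'->G->plug->G
Char 5 ('B'): step: R->3, L=4; B->plug->B->R->G->L->F->refl->H->L'->H->R'->D->plug->E
Char 6 ('F'): step: R->4, L=4; F->plug->F->R->D->L->G->refl->B->L'->B->R'->H->plug->C
Char 7 ('D'): step: R->5, L=4; D->plug->E->R->C->L->E->refl->D->L'->F->R'->B->plug->B
Char 8 ('A'): step: R->6, L=4; A->plug->A->R->E->L->A->refl->C->L'->A->R'->H->plug->C
Char 9 ('H'): step: R->7, L=4; H->plug->C->R->A->L->C->refl->A->L'->E->R'->A->plug->A
Char 10 ('C'): step: R->0, L->5 (L advanced); C->plug->H->R->D->L->H->refl->F->L'->C->R'->G->plug->G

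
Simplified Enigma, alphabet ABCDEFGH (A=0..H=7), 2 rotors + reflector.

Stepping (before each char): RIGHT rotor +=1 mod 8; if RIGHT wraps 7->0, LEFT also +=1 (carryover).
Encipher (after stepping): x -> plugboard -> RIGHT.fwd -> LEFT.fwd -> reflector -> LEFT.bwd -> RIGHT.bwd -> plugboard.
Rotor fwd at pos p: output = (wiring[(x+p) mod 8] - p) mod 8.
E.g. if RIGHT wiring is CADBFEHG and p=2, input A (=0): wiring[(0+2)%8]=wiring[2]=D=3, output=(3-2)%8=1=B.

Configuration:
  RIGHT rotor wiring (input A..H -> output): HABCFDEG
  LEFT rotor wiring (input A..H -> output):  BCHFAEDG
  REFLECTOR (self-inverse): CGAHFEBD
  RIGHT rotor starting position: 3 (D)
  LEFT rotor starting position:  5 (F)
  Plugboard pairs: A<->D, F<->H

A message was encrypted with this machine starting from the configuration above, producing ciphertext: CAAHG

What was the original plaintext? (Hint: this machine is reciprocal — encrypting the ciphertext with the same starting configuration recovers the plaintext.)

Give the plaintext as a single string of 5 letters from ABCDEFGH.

Answer: BCCFD

Derivation:
Char 1 ('C'): step: R->4, L=5; C->plug->C->R->A->L->H->refl->D->L'->H->R'->B->plug->B
Char 2 ('A'): step: R->5, L=5; A->plug->D->R->C->L->B->refl->G->L'->B->R'->C->plug->C
Char 3 ('A'): step: R->6, L=5; A->plug->D->R->C->L->B->refl->G->L'->B->R'->C->plug->C
Char 4 ('H'): step: R->7, L=5; H->plug->F->R->G->L->A->refl->C->L'->F->R'->H->plug->F
Char 5 ('G'): step: R->0, L->6 (L advanced); G->plug->G->R->E->L->B->refl->G->L'->H->R'->A->plug->D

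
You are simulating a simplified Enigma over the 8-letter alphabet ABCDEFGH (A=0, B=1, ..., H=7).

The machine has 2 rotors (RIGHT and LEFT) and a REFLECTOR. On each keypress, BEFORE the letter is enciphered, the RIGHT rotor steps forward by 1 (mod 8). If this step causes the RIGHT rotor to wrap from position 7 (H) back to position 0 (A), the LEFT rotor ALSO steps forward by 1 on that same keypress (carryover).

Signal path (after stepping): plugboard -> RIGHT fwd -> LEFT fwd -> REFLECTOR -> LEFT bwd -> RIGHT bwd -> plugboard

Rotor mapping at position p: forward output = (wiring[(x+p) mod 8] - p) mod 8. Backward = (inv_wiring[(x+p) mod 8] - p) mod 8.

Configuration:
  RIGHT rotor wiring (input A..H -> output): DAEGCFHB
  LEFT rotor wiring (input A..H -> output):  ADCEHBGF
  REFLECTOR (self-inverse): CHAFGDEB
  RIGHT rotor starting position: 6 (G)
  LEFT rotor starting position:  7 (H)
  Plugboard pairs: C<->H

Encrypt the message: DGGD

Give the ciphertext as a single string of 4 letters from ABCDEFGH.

Answer: GCCC

Derivation:
Char 1 ('D'): step: R->7, L=7; D->plug->D->R->F->L->A->refl->C->L'->G->R'->G->plug->G
Char 2 ('G'): step: R->0, L->0 (L advanced); G->plug->G->R->H->L->F->refl->D->L'->B->R'->H->plug->C
Char 3 ('G'): step: R->1, L=0; G->plug->G->R->A->L->A->refl->C->L'->C->R'->H->plug->C
Char 4 ('D'): step: R->2, L=0; D->plug->D->R->D->L->E->refl->G->L'->G->R'->H->plug->C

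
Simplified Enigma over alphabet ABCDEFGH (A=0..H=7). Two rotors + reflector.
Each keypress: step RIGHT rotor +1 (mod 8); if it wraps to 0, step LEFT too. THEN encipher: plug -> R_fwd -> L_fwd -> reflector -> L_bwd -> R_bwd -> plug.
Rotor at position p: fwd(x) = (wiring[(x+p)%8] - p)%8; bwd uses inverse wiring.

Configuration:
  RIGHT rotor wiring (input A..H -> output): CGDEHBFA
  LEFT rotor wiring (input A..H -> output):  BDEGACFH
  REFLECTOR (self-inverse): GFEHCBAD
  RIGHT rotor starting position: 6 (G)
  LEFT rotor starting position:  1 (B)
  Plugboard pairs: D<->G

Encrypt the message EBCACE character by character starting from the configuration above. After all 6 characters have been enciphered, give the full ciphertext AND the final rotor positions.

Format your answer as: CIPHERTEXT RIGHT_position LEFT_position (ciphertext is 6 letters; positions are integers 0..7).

Char 1 ('E'): step: R->7, L=1; E->plug->E->R->F->L->E->refl->C->L'->A->R'->F->plug->F
Char 2 ('B'): step: R->0, L->2 (L advanced); B->plug->B->R->G->L->H->refl->D->L'->E->R'->D->plug->G
Char 3 ('C'): step: R->1, L=2; C->plug->C->R->D->L->A->refl->G->L'->C->R'->B->plug->B
Char 4 ('A'): step: R->2, L=2; A->plug->A->R->B->L->E->refl->C->L'->A->R'->G->plug->D
Char 5 ('C'): step: R->3, L=2; C->plug->C->R->G->L->H->refl->D->L'->E->R'->B->plug->B
Char 6 ('E'): step: R->4, L=2; E->plug->E->R->G->L->H->refl->D->L'->E->R'->D->plug->G
Final: ciphertext=FGBDBG, RIGHT=4, LEFT=2

Answer: FGBDBG 4 2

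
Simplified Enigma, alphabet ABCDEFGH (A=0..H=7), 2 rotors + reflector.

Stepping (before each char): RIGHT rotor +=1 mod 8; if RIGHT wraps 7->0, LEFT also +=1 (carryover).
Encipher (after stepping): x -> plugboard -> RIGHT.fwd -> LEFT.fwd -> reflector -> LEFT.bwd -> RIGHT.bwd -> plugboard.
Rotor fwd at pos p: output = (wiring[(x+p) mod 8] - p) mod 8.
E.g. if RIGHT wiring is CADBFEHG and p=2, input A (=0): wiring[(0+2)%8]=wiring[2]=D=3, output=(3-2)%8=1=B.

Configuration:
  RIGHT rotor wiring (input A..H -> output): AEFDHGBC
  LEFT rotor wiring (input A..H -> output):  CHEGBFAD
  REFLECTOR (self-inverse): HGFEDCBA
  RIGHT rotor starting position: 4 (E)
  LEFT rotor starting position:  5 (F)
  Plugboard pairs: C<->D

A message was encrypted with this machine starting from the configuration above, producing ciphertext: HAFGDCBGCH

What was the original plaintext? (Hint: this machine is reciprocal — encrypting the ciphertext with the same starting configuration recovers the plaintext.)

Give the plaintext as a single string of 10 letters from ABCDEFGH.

Char 1 ('H'): step: R->5, L=5; H->plug->H->R->C->L->G->refl->B->L'->G->R'->G->plug->G
Char 2 ('A'): step: R->6, L=5; A->plug->A->R->D->L->F->refl->C->L'->E->R'->B->plug->B
Char 3 ('F'): step: R->7, L=5; F->plug->F->R->A->L->A->refl->H->L'->F->R'->C->plug->D
Char 4 ('G'): step: R->0, L->6 (L advanced); G->plug->G->R->B->L->F->refl->C->L'->A->R'->A->plug->A
Char 5 ('D'): step: R->1, L=6; D->plug->C->R->C->L->E->refl->D->L'->G->R'->D->plug->C
Char 6 ('C'): step: R->2, L=6; C->plug->D->R->E->L->G->refl->B->L'->D->R'->A->plug->A
Char 7 ('B'): step: R->3, L=6; B->plug->B->R->E->L->G->refl->B->L'->D->R'->C->plug->D
Char 8 ('G'): step: R->4, L=6; G->plug->G->R->B->L->F->refl->C->L'->A->R'->F->plug->F
Char 9 ('C'): step: R->5, L=6; C->plug->D->R->D->L->B->refl->G->L'->E->R'->B->plug->B
Char 10 ('H'): step: R->6, L=6; H->plug->H->R->A->L->C->refl->F->L'->B->R'->G->plug->G

Answer: GBDACADFBG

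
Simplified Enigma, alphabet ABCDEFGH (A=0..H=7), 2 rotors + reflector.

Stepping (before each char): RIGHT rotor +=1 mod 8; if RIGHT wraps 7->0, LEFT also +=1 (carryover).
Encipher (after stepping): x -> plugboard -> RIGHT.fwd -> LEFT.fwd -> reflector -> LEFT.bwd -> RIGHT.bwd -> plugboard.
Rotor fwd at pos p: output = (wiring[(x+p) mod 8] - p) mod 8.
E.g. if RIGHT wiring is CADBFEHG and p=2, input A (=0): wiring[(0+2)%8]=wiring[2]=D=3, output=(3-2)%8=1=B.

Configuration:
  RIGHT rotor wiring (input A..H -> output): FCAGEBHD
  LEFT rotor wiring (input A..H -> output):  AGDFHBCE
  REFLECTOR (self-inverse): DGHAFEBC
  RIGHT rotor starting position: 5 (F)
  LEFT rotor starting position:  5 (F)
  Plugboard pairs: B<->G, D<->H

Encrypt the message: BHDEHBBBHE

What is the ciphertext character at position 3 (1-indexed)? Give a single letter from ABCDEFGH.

Char 1 ('B'): step: R->6, L=5; B->plug->G->R->G->L->A->refl->D->L'->D->R'->H->plug->D
Char 2 ('H'): step: R->7, L=5; H->plug->D->R->B->L->F->refl->E->L'->A->R'->H->plug->D
Char 3 ('D'): step: R->0, L->6 (L advanced); D->plug->H->R->D->L->A->refl->D->L'->H->R'->G->plug->B

B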